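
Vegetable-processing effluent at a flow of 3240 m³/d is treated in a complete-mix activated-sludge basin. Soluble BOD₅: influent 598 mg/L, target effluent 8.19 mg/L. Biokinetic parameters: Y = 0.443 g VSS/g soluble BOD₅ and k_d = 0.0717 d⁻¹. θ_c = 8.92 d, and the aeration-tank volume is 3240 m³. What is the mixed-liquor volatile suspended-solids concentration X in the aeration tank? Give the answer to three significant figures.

X ≈ 1420 mg/L

From V·X·(1 + k_d·θ_c) = Y·Q·(S₀ − S)·θ_c: X = 0.443 × 3240 × (598 − 8.19) × 8.92 / [3240 × (1 + 0.0717 × 8.92)] = 1422 mg/L.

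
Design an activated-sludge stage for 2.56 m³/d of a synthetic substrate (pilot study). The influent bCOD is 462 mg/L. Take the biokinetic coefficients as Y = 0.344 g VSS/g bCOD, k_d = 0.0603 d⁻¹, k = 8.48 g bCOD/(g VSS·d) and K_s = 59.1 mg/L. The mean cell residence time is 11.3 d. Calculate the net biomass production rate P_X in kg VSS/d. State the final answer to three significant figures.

P_X ≈ 0.240 kg VSS/d

From the Monod/SRT balance for a CMAS, S = K_s·(1+k_d θ_c)/[θ_c·(Y k − k_d) − 1] = 59.1 × (1 + 0.0603 × 11.3) / [11.3 × (0.344 × 8.48 − 0.0603) − 1] = 99.37 / 31.28 = 3.177 mg/L.
Y_obs = Y / (1 + k_d θ_c) = 0.344 / (1 + 0.0603 × 11.3) = 0.344 / 1.681 = 0.2046.
Q·(S₀ − S) = 2.56 × (462 − 3.18) × 10⁻³ = 1.175 kg/d removed.
Net biomass production P_X = Y_obs × Q·(S₀ − S) = 0.2046 × 1.175 = 0.2403 kg VSS/d.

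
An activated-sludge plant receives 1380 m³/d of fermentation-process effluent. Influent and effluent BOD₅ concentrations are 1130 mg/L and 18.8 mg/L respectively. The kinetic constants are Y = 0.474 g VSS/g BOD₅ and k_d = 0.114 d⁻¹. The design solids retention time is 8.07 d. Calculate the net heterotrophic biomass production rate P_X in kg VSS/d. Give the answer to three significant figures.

Y_obs = Y / (1 + k_d θ_c) = 0.474 / (1 + 0.114 × 8.07) = 0.474 / 1.920 = 0.2469.
Substrate removed = Q·(S₀ − S) = 1380 m³/d × (1130 − 18.8) g/m³ = 1.53×10^6 g/d = 1533 kg/d.
Biomass produced: P_X = Y_obs·Q·ΔS = 0.2469 × 1533 ≈ 378.6 kg VSS/d.

P_X ≈ 379 kg VSS/d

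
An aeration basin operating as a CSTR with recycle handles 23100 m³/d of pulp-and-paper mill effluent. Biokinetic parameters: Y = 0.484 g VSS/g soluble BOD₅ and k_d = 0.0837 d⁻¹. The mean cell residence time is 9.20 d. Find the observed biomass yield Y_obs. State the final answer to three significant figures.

Y_obs ≈ 0.273 g VSS/g soluble BOD₅

The observed yield is Y_obs = Y/(1 + k_d·θ_c) = 0.484 / (1 + 0.0837 × 9.20) = 0.484 / 1.770 = 0.2734 g VSS per g soluble BOD₅ removed.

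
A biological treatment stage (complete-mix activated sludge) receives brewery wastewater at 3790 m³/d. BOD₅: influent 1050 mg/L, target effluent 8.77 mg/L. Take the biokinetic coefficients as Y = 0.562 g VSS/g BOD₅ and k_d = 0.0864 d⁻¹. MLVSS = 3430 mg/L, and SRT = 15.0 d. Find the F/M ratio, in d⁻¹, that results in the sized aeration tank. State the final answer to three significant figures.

F/M ≈ 0.275 d⁻¹

From the SRT design equation V = Y Q (S₀−S) θ_c / [X (1 + k_d θ_c)] = 0.562 × 3790 × (1050 − 8.77) × 15.0 / [3430 × (1 + 0.0864 × 15.0)] = 3.33×10^7 / 7875 = 4224 m³.
F/M = Q·S₀ / (V·X) = 3790 × 1050 / (4224 × 3430) = 0.2747 g BOD₅·(g VSS·d)⁻¹.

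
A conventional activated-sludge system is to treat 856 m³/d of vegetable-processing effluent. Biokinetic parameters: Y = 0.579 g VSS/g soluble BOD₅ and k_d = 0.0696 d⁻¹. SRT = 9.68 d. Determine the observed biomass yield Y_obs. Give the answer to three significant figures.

Y_obs ≈ 0.346 g VSS/g soluble BOD₅

Observed yield with endogenous decay: Y_obs = Y / (1 + k_d·θ_c) = 0.579 / (1 + 0.0696 × 9.68) = 0.579 / 1.674 = 0.3459 g VSS/g soluble BOD₅.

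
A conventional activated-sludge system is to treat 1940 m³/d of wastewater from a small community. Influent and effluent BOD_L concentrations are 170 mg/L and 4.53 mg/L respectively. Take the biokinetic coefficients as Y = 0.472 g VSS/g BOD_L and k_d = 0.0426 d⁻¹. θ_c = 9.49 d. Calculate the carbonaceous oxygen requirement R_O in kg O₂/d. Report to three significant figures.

R_O ≈ 168 kg O₂/d

Observed yield with endogenous decay: Y_obs = Y / (1 + k_d·θ_c) = 0.472 / (1 + 0.0426 × 9.49) = 0.472 / 1.404 = 0.3361 g VSS/g BOD_L.
Q·(S₀ − S) = 1940 × (170 − 4.53) × 10⁻³ = 321.0 kg/d removed.
Biomass synthesised: P_X = Y_obs × 321.0 = 107.9 kg VSS/d.
Carbonaceous O₂ demand = substrate oxidised − cell-mass equivalent = 321.0 − 1.42 × 107.9 = 167.8 kg O₂/d.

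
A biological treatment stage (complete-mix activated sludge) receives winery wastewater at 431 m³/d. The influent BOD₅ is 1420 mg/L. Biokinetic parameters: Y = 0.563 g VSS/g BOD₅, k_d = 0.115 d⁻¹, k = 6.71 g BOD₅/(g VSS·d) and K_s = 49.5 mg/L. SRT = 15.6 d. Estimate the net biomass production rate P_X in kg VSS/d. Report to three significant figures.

P_X ≈ 123 kg VSS/d

Effluent substrate depends only on kinetics and SRT: S = K_s(1 + k_d θ_c) / [θ_c(Yk − k_d) − 1] = 49.5 × (1 + 0.115 × 15.6) / [15.6 × (0.563 × 6.71 − 0.115) − 1] = 138.3 / 56.14 = 2.464 mg/L.
Observed yield with endogenous decay: Y_obs = Y / (1 + k_d·θ_c) = 0.563 / (1 + 0.115 × 15.6) = 0.563 / 2.794 = 0.2015 g VSS/g BOD₅.
ΔS = 1420 − 2.46 = 1418 mg/L, so the substrate removal rate is 431 × 1418/1000 = 611.0 kg BOD₅/d.
So the net sludge growth is P_X = 0.2015 × 611.0 = 123.1 kg VSS/d.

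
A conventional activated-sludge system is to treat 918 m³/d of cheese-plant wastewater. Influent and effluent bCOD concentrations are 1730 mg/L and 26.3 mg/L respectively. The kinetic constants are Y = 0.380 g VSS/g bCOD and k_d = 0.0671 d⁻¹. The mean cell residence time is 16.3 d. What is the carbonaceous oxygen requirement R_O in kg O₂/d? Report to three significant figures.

R_O ≈ 1160 kg O₂/d

Correct the yield for decay: Y_obs = Y/(1 + k_d θ_c) = 0.380 / (1 + 0.0671 × 16.3) = 0.380 / 2.094 = 0.1815.
Substrate removed = Q·(S₀ − S) = 918 m³/d × (1730 − 26.3) g/m³ = 1.56×10^6 g/d = 1564 kg/d.
Biomass synthesised: P_X = Y_obs × 1564 = 283.9 kg VSS/d.
Carbonaceous O₂ demand = substrate oxidised − cell-mass equivalent = 1564 − 1.42 × 283.9 = 1161 kg O₂/d.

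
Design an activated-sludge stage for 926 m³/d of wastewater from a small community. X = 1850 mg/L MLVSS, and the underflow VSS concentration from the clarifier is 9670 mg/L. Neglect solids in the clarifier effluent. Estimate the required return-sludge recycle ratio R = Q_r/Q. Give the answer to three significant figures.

Solids balance on the clarifier gives (1+R)X = R·X_r, so R = X/(X_r − X) = 1850 / (9670 − 1850) = 0.2366.

R ≈ 0.237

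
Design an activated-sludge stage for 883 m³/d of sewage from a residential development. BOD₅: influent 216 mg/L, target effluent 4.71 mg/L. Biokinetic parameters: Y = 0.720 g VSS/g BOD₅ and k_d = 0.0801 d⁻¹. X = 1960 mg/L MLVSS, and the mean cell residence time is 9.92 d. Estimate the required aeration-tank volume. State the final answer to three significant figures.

V ≈ 379 m³

Rearranging the biomass balance for a CMAS with decay, V = Y·Q·ΔS·θ_c / [X·(1+k_d θ_c)] = 0.720 × 883 × (216 − 4.71) × 9.92 / [1960 × (1 + 0.0801 × 9.92)] = 1.33×10^6 / 3517 = 378.8 m³.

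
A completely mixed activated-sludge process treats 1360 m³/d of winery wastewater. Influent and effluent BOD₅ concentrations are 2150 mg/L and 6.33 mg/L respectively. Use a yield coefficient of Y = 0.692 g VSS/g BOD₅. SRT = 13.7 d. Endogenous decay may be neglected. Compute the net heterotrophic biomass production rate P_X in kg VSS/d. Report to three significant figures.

P_X ≈ 2020 kg VSS/d

Since k_d ≈ 0, Y_obs = Y = 0.692 g VSS/g BOD₅.
Q·(S₀ − S) = 1360 × (2150 − 6.33) × 10⁻³ = 2915 kg/d removed.
Net biomass production P_X = Y_obs × Q·(S₀ − S) = 0.6920 × 2915 = 2017 kg VSS/d.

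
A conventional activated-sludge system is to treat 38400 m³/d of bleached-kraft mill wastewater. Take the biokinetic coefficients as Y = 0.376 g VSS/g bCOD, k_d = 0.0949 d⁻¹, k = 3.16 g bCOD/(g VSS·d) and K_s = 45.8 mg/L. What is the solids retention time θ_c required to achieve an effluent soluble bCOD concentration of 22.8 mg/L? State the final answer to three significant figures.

θ_c ≈ 3.33 d

Specific growth rate at S = 22.8 mg/L: μ = YkS/(K_s+S) = 0.376·3.16·22.8/(45.8+22.8) = 0.3949 d⁻¹.
Then 1/θ_c = μ − k_d = 0.3949 − 0.0949 = 0.3000 d⁻¹, giving θ_c = 3.333 d.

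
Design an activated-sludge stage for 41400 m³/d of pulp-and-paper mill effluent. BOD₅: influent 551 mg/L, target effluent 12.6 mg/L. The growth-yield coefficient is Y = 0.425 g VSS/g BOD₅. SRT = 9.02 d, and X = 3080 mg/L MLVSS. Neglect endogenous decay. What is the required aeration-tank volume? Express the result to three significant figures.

V ≈ 27700 m³

Biomass mass balance (decay neglected): V·X = Y·Q·(S₀ − S)·θ_c, so V = 0.425 × 41400 × (551 − 12.6) × 9.02 / 3080 = 27743 m³.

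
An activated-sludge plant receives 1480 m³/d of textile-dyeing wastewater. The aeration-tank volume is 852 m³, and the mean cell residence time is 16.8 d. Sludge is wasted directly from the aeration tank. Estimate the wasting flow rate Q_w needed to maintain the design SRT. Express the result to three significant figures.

With mixed-liquor wasting, θ_c = V/Q_w, so Q_w = V/θ_c = 852.0/16.8 = 50.71 m³/d.

Q_w ≈ 50.7 m³/d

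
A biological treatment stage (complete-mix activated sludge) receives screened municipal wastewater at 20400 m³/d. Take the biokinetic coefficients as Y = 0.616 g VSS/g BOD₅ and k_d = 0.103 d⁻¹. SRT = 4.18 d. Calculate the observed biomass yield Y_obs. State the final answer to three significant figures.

Correct the yield for decay: Y_obs = Y/(1 + k_d θ_c) = 0.616 / (1 + 0.103 × 4.18) = 0.616 / 1.431 = 0.4306.

Y_obs ≈ 0.431 g VSS/g BOD₅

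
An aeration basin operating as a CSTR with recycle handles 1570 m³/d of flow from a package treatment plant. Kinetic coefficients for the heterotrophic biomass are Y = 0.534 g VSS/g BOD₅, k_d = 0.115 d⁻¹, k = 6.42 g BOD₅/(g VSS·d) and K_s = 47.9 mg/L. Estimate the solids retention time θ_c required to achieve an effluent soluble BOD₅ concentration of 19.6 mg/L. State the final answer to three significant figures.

θ_c ≈ 1.14 d

From 1/θ_c = Y·k·S/(K_s + S) − k_d: Y·k·S/(K_s+S) = 0.534 × 6.42 × 19.6 / (47.9 + 19.6) = 0.9955 d⁻¹.
Then 1/θ_c = μ − k_d = 0.9955 − 0.115 = 0.8805 d⁻¹, giving θ_c = 1.136 d.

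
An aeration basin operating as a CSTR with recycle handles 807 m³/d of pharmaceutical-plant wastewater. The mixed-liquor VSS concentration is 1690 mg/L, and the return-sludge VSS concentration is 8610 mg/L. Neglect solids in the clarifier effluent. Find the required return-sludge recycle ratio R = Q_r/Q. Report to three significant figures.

R ≈ 0.244

Solids balance on the clarifier gives (1+R)X = R·X_r, so R = X/(X_r − X) = 1690 / (8610 − 1690) = 0.2442.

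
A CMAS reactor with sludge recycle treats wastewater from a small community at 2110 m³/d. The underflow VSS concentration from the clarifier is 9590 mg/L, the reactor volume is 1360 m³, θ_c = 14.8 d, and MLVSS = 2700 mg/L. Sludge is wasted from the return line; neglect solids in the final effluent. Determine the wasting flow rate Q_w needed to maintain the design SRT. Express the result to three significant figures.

Q_w = (V·X)/(θ_c X_r) = 1360 × 2700 / (14.8 × 9590) = 25.87 m³/d.

Q_w ≈ 25.9 m³/d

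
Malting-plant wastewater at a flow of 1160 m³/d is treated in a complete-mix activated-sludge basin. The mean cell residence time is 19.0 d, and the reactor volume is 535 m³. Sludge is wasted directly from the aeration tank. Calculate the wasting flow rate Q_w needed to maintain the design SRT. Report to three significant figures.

Q_w ≈ 28.2 m³/d

For wasting at MLVSS concentration, Q_w = V/θ_c = 535.0/19.0 = 28.16 m³/d.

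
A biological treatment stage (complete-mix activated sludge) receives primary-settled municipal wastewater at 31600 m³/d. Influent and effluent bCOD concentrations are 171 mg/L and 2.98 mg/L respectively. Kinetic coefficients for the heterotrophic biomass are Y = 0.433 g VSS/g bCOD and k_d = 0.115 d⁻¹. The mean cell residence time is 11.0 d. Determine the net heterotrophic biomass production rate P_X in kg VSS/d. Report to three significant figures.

P_X ≈ 1020 kg VSS/d

Correct the yield for decay: Y_obs = Y/(1 + k_d θ_c) = 0.433 / (1 + 0.115 × 11.0) = 0.433 / 2.265 = 0.1912.
Substrate removed = Q·(S₀ − S) = 31600 m³/d × (171 − 2.98) g/m³ = 5.31×10^6 g/d = 5309 kg/d.
So the net sludge growth is P_X = 0.1912 × 5309 = 1015 kg VSS/d.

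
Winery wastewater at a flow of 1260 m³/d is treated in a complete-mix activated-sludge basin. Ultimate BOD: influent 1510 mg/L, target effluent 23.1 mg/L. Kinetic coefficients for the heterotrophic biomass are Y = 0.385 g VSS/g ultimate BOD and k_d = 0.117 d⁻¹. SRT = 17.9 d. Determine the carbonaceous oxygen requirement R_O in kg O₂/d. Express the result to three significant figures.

Observed yield with endogenous decay: Y_obs = Y / (1 + k_d·θ_c) = 0.385 / (1 + 0.117 × 17.9) = 0.385 / 3.094 = 0.1244 g VSS/g ultimate BOD.
Q·(S₀ − S) = 1260 × (1510 − 23.1) × 10⁻³ = 1873 kg/d removed.
Biomass synthesised: P_X = Y_obs × 1873 = 233.1 kg VSS/d.
R_O = Q·(S₀ − S) − 1.42·P_X = 1873 − 1.42 × 233.1 = 1542 kg O₂/d.

R_O ≈ 1540 kg O₂/d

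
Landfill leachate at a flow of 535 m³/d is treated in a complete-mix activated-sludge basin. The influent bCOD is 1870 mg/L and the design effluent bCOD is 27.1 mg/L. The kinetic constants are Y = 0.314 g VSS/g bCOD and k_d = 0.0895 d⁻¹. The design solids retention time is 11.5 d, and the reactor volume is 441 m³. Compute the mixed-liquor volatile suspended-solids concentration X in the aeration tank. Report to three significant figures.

Solving the biomass balance for X: X = Y Q (S₀−S) θ_c / [V (1+k_d θ_c)] = 0.314 × 535 × (1870 − 27.1) × 11.5 / [441 × (1 + 0.0895 × 11.5)] = 3978 mg/L.

X ≈ 3980 mg/L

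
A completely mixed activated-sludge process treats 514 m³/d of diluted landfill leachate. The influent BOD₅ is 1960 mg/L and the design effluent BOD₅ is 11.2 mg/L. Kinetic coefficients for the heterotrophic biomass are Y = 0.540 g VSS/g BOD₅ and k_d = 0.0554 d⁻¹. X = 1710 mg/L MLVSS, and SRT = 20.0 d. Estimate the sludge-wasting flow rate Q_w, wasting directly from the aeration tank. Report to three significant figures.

Q_w ≈ 150 m³/d

Steady-state biomass mass balance: V·X·(1 + k_d·θ_c) = Y·Q·(S₀ − S)·θ_c, so V = 0.540 × 514 × (1960 − 11.2) × 20.0 / [1710 × (1 + 0.0554 × 20.0)] = 1.08×10^7 / 3605 = 3001 m³.
Wasting from the aeration tank: Q_w = V / θ_c = 3001 / 20.0 = 150.1 m³/d.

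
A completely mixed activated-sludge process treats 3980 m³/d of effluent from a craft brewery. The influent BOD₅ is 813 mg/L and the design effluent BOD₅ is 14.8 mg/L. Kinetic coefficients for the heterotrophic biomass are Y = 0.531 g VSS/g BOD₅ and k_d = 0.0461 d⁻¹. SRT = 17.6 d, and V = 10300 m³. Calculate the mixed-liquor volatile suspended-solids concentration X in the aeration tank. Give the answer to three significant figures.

X = Y·Q·ΔS·θ_c / [V·(1 + k_d θ_c)] = 0.531 × 3980 × (813 − 14.8) × 17.6 / [10300 × (1 + 0.0461 × 17.6)] = 1591 mg/L.

X ≈ 1590 mg/L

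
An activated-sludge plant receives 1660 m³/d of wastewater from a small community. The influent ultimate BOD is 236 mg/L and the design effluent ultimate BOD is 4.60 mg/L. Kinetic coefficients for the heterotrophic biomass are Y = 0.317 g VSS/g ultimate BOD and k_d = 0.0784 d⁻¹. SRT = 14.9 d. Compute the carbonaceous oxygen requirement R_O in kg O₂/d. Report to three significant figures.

R_O ≈ 304 kg O₂/d

The observed yield is Y_obs = Y/(1 + k_d·θ_c) = 0.317 / (1 + 0.0784 × 14.9) = 0.317 / 2.168 = 0.1462 g VSS per g ultimate BOD removed.
Mass of ultimate BOD removed per day: Q(S₀ − S) = 1660 × 231.4 g/m³ = 384.1 kg/d.
P_X = Y_obs·Q·(S₀ − S) = 0.1462 × 384.1 = 56.16 kg VSS/d.
R_O = Q·ΔS − 1.42 P_X = 384.1 − 79.75 = 304.4 kg O₂/d.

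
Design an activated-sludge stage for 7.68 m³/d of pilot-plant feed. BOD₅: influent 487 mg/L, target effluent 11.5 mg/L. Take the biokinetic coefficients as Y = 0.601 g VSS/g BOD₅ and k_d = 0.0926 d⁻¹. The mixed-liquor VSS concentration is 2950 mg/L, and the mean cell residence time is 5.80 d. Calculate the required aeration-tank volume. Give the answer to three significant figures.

V ≈ 2.81 m³

Steady-state biomass mass balance: V·X·(1 + k_d·θ_c) = Y·Q·(S₀ − S)·θ_c, so V = 0.601 × 7.68 × (487 − 11.5) × 5.80 / [2950 × (1 + 0.0926 × 5.80)] = 1.27×10^4 / 4534 = 2.807 m³.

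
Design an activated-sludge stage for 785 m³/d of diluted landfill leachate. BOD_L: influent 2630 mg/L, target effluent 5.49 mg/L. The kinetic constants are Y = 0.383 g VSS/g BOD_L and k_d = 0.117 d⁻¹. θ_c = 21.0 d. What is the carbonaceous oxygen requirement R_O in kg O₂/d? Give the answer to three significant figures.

R_O ≈ 1740 kg O₂/d

The observed yield is Y_obs = Y/(1 + k_d·θ_c) = 0.383 / (1 + 0.117 × 21.0) = 0.383 / 3.457 = 0.1108 g VSS per g BOD_L removed.
Substrate removed = Q·(S₀ − S) = 785 m³/d × (2630 − 5.49) g/m³ = 2.06×10^6 g/d = 2060 kg/d.
P_X = Y_obs·Q·(S₀ − S) = 0.1108 × 2060 = 228.3 kg VSS/d.
R_O = Q·ΔS − 1.42 P_X = 2060 − 324.1 = 1736 kg O₂/d.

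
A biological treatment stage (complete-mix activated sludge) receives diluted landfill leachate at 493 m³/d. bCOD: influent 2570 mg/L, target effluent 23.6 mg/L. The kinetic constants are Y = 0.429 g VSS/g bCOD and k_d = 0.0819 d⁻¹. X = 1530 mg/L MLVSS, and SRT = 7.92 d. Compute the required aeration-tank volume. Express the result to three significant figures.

Steady-state biomass mass balance: V·X·(1 + k_d·θ_c) = Y·Q·(S₀ − S)·θ_c, so V = 0.429 × 493 × (2570 − 23.6) × 7.92 / [1530 × (1 + 0.0819 × 7.92)] = 4.27×10^6 / 2522 = 1691 m³.

V ≈ 1690 m³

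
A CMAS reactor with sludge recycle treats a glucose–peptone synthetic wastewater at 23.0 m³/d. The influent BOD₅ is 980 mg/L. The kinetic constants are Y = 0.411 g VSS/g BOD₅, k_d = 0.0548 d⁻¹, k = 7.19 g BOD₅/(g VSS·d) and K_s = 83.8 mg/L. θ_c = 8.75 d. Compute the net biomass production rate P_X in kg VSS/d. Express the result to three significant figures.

P_X ≈ 6.23 kg VSS/d

Effluent substrate depends only on kinetics and SRT: S = K_s(1 + k_d θ_c) / [θ_c(Yk − k_d) − 1] = 83.8 × (1 + 0.0548 × 8.75) / [8.75 × (0.411 × 7.19 − 0.0548) − 1] = 124.0 / 24.38 = 5.086 mg/L.
The observed yield is Y_obs = Y/(1 + k_d·θ_c) = 0.411 / (1 + 0.0548 × 8.75) = 0.411 / 1.480 = 0.2778 g VSS per g BOD₅ removed.
Q·(S₀ − S) = 23.0 × (980 − 5.09) × 10⁻³ = 22.42 kg/d removed.
Biomass produced: P_X = Y_obs·Q·ΔS = 0.2778 × 22.42 ≈ 6.229 kg VSS/d.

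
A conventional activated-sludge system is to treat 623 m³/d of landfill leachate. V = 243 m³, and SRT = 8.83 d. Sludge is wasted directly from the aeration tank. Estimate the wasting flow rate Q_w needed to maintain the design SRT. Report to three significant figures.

Q_w ≈ 27.5 m³/d

With mixed-liquor wasting, θ_c = V/Q_w, so Q_w = V/θ_c = 243.0/8.83 = 27.52 m³/d.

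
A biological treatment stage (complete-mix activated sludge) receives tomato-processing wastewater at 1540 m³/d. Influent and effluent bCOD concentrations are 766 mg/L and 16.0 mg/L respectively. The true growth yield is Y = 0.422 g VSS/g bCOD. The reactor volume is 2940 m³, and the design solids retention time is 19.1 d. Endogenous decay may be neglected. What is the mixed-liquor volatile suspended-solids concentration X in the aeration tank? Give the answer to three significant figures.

X ≈ 3170 mg/L

Without decay, X = Y Q (S₀−S) θ_c / V = 0.422 × 1540 × (766 − 16.0) × 19.1 / 2940 = 3167 mg/L.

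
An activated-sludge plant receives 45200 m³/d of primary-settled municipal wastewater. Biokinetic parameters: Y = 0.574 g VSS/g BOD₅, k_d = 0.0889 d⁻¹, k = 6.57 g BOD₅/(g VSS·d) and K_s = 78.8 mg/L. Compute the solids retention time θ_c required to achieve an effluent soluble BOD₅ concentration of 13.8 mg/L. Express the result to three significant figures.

θ_c ≈ 2.11 d

From 1/θ_c = Y·k·S/(K_s + S) − k_d: Y·k·S/(K_s+S) = 0.574 × 6.57 × 13.8 / (78.8 + 13.8) = 0.5620 d⁻¹.
θ_c = 1/(μ − k_d) = 1/(0.5620 − 0.0889) = 1/0.4731 = 2.114 d.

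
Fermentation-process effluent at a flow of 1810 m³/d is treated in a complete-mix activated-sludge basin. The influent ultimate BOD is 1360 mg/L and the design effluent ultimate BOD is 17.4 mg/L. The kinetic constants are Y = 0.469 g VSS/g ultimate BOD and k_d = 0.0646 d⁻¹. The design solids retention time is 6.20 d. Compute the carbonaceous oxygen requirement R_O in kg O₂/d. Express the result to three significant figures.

R_O ≈ 1270 kg O₂/d

Correct the yield for decay: Y_obs = Y/(1 + k_d θ_c) = 0.469 / (1 + 0.0646 × 6.20) = 0.469 / 1.401 = 0.3349.
Substrate removed = Q·(S₀ − S) = 1810 m³/d × (1360 − 17.4) g/m³ = 2.43×10^6 g/d = 2430 kg/d.
P_X = Y_obs·Q·(S₀ − S) = 0.3349 × 2430 = 813.8 kg VSS/d.
R_O = Q·ΔS − 1.42 P_X = 2430 − 1156 = 1275 kg O₂/d.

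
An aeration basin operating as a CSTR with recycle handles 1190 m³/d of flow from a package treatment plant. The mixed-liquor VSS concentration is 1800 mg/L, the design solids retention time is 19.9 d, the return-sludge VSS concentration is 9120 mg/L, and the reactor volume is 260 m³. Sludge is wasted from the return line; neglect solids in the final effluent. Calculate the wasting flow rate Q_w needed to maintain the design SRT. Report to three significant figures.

Q_w ≈ 2.58 m³/d

Wasting from the return line (neglecting effluent solids): Q_w = V·X / (θ_c·X_r) = 260.0 × 1800 / (19.9 × 9120) = 2.579 m³/d.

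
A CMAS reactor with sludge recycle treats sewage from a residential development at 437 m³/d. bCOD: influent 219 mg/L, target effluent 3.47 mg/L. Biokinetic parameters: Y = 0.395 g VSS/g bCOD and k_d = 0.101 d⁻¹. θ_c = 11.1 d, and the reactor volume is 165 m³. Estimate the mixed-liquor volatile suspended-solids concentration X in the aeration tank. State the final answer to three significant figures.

X = Y·Q·ΔS·θ_c / [V·(1 + k_d θ_c)] = 0.395 × 437 × (219 − 3.47) × 11.1 / [165 × (1 + 0.101 × 11.1)] = 1180 mg/L.

X ≈ 1180 mg/L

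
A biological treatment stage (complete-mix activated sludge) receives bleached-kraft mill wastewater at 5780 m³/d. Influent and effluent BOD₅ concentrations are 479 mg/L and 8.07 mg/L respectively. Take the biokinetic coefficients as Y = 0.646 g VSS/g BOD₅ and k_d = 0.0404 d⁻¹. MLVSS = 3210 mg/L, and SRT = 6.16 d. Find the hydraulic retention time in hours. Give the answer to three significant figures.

τ ≈ 11.2 h

Steady-state biomass mass balance: V·X·(1 + k_d·θ_c) = Y·Q·(S₀ − S)·θ_c, so V = 0.646 × 5780 × (479 − 8.07) × 6.16 / [3210 × (1 + 0.0404 × 6.16)] = 1.08×10^7 / 4009 = 2702 m³.
τ = V/Q = 2702/5780 = 0.4675 d, or 11.22 h.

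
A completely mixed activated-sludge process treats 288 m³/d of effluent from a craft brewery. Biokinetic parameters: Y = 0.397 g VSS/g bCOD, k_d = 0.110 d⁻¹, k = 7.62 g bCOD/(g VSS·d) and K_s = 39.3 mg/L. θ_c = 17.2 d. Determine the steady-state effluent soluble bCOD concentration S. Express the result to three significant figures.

Effluent substrate depends only on kinetics and SRT: S = K_s(1 + k_d θ_c) / [θ_c(Yk − k_d) − 1] = 39.3 × (1 + 0.110 × 17.2) / [17.2 × (0.397 × 7.62 − 0.110) − 1] = 113.7 / 49.14 = 2.313 mg/L.

S ≈ 2.31 mg/L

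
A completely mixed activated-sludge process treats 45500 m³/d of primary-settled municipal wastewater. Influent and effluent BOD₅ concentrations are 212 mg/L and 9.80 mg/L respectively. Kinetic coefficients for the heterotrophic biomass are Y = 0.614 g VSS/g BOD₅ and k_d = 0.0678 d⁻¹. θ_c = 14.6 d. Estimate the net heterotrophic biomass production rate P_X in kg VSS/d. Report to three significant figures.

The observed yield is Y_obs = Y/(1 + k_d·θ_c) = 0.614 / (1 + 0.0678 × 14.6) = 0.614 / 1.990 = 0.3086 g VSS per g BOD₅ removed.
Mass of BOD₅ removed per day: Q(S₀ − S) = 45500 × 202.2 g/m³ = 9200 kg/d.
Net biomass production P_X = Y_obs × Q·(S₀ − S) = 0.3086 × 9200 = 2839 kg VSS/d.

P_X ≈ 2840 kg VSS/d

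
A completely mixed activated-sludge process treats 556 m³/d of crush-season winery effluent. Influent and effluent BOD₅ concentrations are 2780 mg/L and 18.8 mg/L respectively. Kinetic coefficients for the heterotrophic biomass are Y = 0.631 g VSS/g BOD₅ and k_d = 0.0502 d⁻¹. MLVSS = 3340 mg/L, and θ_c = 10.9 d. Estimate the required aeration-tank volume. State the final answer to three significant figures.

V ≈ 2040 m³

Rearranging the biomass balance for a CMAS with decay, V = Y·Q·ΔS·θ_c / [X·(1+k_d θ_c)] = 0.631 × 556 × (2780 − 18.8) × 10.9 / [3340 × (1 + 0.0502 × 10.9)] = 1.06×10^7 / 5168 = 2043 m³.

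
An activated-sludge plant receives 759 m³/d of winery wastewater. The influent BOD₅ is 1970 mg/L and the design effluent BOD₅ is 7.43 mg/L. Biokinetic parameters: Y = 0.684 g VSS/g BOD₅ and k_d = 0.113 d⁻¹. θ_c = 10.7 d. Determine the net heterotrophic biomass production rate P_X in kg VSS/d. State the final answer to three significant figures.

P_X ≈ 461 kg VSS/d

Y_obs = Y / (1 + k_d θ_c) = 0.684 / (1 + 0.113 × 10.7) = 0.684 / 2.209 = 0.3096.
Q·(S₀ − S) = 759 × (1970 − 7.43) × 10⁻³ = 1490 kg/d removed.
Net biomass production P_X = Y_obs × Q·(S₀ − S) = 0.3096 × 1490 = 461.2 kg VSS/d.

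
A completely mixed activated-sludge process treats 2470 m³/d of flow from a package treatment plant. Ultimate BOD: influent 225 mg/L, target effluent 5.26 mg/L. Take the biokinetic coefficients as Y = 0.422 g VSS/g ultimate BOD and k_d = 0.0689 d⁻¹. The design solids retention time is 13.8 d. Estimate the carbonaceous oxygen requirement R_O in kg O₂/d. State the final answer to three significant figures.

Y_obs = Y / (1 + k_d θ_c) = 0.422 / (1 + 0.0689 × 13.8) = 0.422 / 1.951 = 0.2163.
Q·(S₀ − S) = 2470 × (225 − 5.26) × 10⁻³ = 542.8 kg/d removed.
P_X = Y_obs·Q·(S₀ − S) = 0.2163 × 542.8 = 117.4 kg VSS/d.
R_O = Q·(S₀ − S) − 1.42·P_X = 542.8 − 1.42 × 117.4 = 376.0 kg O₂/d.

R_O ≈ 376 kg O₂/d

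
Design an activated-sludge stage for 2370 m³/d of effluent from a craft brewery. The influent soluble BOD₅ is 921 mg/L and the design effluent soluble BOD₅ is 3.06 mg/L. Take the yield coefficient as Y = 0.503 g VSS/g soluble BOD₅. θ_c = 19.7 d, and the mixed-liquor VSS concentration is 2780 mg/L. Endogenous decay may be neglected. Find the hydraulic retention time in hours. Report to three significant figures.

τ ≈ 78.5 h

With k_d = 0 the design equation reduces to V = Y Q (S₀−S) θ_c / X = 0.503 × 2370 × (921 − 3.06) × 19.7 / 2780 = 7754 m³.
HRT = V/Q = 7754 m³ / 2370 m³·d⁻¹ = 3.272 d × 24 = 78.53 h.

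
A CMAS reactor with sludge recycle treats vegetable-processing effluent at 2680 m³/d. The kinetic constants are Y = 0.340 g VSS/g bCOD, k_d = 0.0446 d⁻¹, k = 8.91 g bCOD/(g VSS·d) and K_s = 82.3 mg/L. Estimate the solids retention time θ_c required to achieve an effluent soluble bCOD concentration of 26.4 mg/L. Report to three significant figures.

Specific growth rate at S = 26.4 mg/L: μ = YkS/(K_s+S) = 0.340·8.91·26.4/(82.3+26.4) = 0.7358 d⁻¹.
1/θ_c = 0.7358 − 0.0446 = 0.6912 d⁻¹, so θ_c = 1.447 d.

θ_c ≈ 1.45 d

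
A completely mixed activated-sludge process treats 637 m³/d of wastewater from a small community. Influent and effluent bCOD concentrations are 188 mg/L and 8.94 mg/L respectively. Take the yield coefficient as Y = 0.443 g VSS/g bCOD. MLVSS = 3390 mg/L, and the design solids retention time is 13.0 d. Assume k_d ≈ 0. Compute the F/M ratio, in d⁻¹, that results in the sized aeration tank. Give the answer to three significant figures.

V·X = Y·Q·ΔS·θ_c gives V = 0.443 × 637 × (188 − 8.94) × 13.0 / 3390 = 193.8 m³.
F/M = Q·S₀ / (V·X) = 637 × 188 / (193.8 × 3390) = 0.1823 g bCOD·(g VSS·d)⁻¹.

F/M ≈ 0.182 d⁻¹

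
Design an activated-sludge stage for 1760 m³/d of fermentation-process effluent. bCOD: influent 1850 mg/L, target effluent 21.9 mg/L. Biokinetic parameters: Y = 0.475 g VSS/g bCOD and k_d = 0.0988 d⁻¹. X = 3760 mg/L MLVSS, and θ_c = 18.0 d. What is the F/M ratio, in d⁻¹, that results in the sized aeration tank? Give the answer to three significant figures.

F/M ≈ 0.329 d⁻¹

Steady-state biomass mass balance: V·X·(1 + k_d·θ_c) = Y·Q·(S₀ − S)·θ_c, so V = 0.475 × 1760 × (1850 − 21.9) × 18.0 / [3760 × (1 + 0.0988 × 18.0)] = 2.75×10^7 / 10447 = 2633 m³.
F/M = applied load / biomass = Q·S₀/(V·X) = 1760 × 1850 / (2633 × 3760) = 0.3289 d⁻¹.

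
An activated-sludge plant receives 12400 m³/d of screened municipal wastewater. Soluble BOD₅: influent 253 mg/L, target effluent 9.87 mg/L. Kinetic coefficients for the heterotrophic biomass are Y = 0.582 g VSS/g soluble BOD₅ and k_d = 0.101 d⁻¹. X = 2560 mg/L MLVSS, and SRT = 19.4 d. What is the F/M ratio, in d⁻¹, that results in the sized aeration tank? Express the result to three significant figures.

F/M ≈ 0.273 d⁻¹

Rearranging the biomass balance for a CMAS with decay, V = Y·Q·ΔS·θ_c / [X·(1+k_d θ_c)] = 0.582 × 12400 × (253 − 9.87) × 19.4 / [2560 × (1 + 0.101 × 19.4)] = 3.4×10^7 / 7576 = 4493 m³.
F/M = Q·S₀ / (V·X) = 12400 × 253 / (4493 × 2560) = 0.2727 g soluble BOD₅·(g VSS·d)⁻¹.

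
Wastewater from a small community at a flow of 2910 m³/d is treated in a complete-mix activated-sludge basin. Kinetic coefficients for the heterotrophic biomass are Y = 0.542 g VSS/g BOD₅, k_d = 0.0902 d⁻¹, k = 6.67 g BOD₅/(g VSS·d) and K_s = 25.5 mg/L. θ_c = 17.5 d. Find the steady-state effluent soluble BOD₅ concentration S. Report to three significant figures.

For a completely mixed reactor with recycle the Lawrence–McCarty relation gives S = K_s·(1 + k_d·θ_c) / [θ_c·(Y·k − k_d) − 1] = 25.5 × (1 + 0.0902 × 17.5) / [17.5 × (0.542 × 6.67 − 0.0902) − 1] = 65.75 / 60.69 = 1.083 mg/L.

S ≈ 1.08 mg/L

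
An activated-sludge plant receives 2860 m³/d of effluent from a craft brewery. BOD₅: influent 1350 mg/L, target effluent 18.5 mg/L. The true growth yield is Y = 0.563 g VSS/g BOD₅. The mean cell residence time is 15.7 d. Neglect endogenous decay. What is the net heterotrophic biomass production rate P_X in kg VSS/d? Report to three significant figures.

With endogenous decay neglected, the observed yield equals the true yield: Y_obs = Y = 0.563 g VSS/g BOD₅.
ΔS = 1350 − 18.5 = 1332 mg/L, so the substrate removal rate is 2860 × 1332/1000 = 3808 kg BOD₅/d.
So the net sludge growth is P_X = 0.5630 × 3808 = 2144 kg VSS/d.

P_X ≈ 2140 kg VSS/d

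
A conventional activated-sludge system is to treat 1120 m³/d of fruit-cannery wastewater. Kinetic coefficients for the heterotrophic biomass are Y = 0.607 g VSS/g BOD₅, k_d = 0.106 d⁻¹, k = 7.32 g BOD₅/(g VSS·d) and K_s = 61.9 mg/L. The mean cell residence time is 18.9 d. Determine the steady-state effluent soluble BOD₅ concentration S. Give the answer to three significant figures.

S ≈ 2.30 mg/L

Effluent substrate depends only on kinetics and SRT: S = K_s(1 + k_d θ_c) / [θ_c(Yk − k_d) − 1] = 61.9 × (1 + 0.106 × 18.9) / [18.9 × (0.607 × 7.32 − 0.106) − 1] = 185.9 / 80.97 = 2.296 mg/L.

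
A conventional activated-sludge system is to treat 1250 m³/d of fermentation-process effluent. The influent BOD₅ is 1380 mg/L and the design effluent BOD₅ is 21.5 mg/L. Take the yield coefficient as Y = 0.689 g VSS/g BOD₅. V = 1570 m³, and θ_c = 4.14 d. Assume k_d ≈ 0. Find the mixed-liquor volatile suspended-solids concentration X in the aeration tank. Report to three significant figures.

Without decay, X = Y Q (S₀−S) θ_c / V = 0.689 × 1250 × (1380 − 21.5) × 4.14 / 1570 = 3085 mg/L.

X ≈ 3090 mg/L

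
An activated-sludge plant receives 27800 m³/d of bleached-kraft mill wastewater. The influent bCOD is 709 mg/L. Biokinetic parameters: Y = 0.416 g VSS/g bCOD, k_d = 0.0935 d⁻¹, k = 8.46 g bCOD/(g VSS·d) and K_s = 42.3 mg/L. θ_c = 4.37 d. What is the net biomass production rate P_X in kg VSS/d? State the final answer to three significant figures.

P_X ≈ 5790 kg VSS/d

Effluent substrate depends only on kinetics and SRT: S = K_s(1 + k_d θ_c) / [θ_c(Yk − k_d) − 1] = 42.3 × (1 + 0.0935 × 4.37) / [4.37 × (0.416 × 8.46 − 0.0935) − 1] = 59.58 / 13.97 = 4.265 mg/L.
The observed yield is Y_obs = Y/(1 + k_d·θ_c) = 0.416 / (1 + 0.0935 × 4.37) = 0.416 / 1.409 = 0.2953 g VSS per g bCOD removed.
Mass of bCOD removed per day: Q(S₀ − S) = 27800 × 704.7 g/m³ = 19592 kg/d.
P_X = Y_obs · Q(S₀ − S) = 0.2953 × 19592 = 5786 kg VSS/d.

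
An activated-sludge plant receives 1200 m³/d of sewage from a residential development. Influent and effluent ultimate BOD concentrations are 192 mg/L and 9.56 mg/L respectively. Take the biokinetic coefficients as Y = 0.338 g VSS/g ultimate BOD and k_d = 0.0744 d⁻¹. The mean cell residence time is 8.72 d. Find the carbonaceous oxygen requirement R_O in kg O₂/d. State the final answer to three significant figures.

The observed yield is Y_obs = Y/(1 + k_d·θ_c) = 0.338 / (1 + 0.0744 × 8.72) = 0.338 / 1.649 = 0.2050 g VSS per g ultimate BOD removed.
ΔS = 192 − 9.56 = 182.4 mg/L, so the substrate removal rate is 1200 × 182.4/1000 = 218.9 kg ultimate BOD/d.
Biomass synthesised: P_X = Y_obs × 218.9 = 44.88 kg VSS/d.
R_O = Q·ΔS − 1.42 P_X = 218.9 − 63.73 = 155.2 kg O₂/d.

R_O ≈ 155 kg O₂/d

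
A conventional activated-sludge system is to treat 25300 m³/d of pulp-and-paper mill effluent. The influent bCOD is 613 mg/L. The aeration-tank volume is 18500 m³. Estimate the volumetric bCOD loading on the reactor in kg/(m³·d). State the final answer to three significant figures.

L_v ≈ 0.838 kg bCOD/(m³·d)

L_v = Q S₀ / V = 25300 × 613 × 10⁻³ / 18500 = 0.8383 kg/(m³·d).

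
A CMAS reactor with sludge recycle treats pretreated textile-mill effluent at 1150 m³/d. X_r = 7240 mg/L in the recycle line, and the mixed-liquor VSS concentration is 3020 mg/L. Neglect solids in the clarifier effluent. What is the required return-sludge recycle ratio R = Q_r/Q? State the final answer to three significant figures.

Mass balance around the secondary clarifier (neglecting effluent solids): R = X / (X_r − X) = 3020 / (7240 − 3020) = 0.7156.

R ≈ 0.716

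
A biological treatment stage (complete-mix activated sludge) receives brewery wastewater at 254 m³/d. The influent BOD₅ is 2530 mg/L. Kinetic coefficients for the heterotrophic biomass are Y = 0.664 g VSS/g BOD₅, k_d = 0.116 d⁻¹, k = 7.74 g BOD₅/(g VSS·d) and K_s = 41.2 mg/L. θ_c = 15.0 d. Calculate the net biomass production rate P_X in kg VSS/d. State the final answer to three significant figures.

For a completely mixed reactor with recycle the Lawrence–McCarty relation gives S = K_s·(1 + k_d·θ_c) / [θ_c·(Y·k − k_d) − 1] = 41.2 × (1 + 0.116 × 15.0) / [15.0 × (0.664 × 7.74 − 0.116) − 1] = 112.9 / 74.35 = 1.518 mg/L.
Y_obs = Y / (1 + k_d θ_c) = 0.664 / (1 + 0.116 × 15.0) = 0.664 / 2.740 = 0.2423.
Substrate removed = Q·(S₀ − S) = 254 m³/d × (2530 − 1.52) g/m³ = 6.42×10^5 g/d = 642.2 kg/d.
P_X = Y_obs · Q(S₀ − S) = 0.2423 × 642.2 = 155.6 kg VSS/d.

P_X ≈ 156 kg VSS/d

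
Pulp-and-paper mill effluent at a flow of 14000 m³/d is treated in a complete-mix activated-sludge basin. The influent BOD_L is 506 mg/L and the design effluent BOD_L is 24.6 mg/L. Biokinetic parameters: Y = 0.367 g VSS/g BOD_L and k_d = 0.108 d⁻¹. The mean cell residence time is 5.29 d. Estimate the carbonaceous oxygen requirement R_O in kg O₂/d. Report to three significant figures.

R_O ≈ 4500 kg O₂/d

The observed yield is Y_obs = Y/(1 + k_d·θ_c) = 0.367 / (1 + 0.108 × 5.29) = 0.367 / 1.571 = 0.2336 g VSS per g BOD_L removed.
Q·(S₀ − S) = 14000 × (506 − 24.6) × 10⁻³ = 6740 kg/d removed.
P_X = Y_obs·Q·(S₀ − S) = 0.2336 × 6740 = 1574 kg VSS/d.
R_O = Q·ΔS − 1.42 P_X = 6740 − 2235 = 4504 kg O₂/d.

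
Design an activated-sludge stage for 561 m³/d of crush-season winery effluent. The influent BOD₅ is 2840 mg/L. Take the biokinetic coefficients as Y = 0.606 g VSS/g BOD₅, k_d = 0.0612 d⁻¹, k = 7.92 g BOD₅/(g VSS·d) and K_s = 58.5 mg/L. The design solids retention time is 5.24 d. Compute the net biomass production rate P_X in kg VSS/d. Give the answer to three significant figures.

P_X ≈ 730 kg VSS/d

Effluent substrate depends only on kinetics and SRT: S = K_s(1 + k_d θ_c) / [θ_c(Yk − k_d) − 1] = 58.5 × (1 + 0.0612 × 5.24) / [5.24 × (0.606 × 7.92 − 0.0612) − 1] = 77.26 / 23.83 = 3.242 mg/L.
Y_obs = Y / (1 + k_d θ_c) = 0.606 / (1 + 0.0612 × 5.24) = 0.606 / 1.321 = 0.4589.
Q·(S₀ − S) = 561 × (2840 − 3.24) × 10⁻³ = 1591 kg/d removed.
So the net sludge growth is P_X = 0.4589 × 1591 = 730.2 kg VSS/d.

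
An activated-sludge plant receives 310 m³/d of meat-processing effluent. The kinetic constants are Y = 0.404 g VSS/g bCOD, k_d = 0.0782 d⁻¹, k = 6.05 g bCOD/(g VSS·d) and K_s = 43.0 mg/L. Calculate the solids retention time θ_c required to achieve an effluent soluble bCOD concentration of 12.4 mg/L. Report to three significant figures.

θ_c ≈ 2.13 d

From 1/θ_c = Y·k·S/(K_s + S) − k_d: Y·k·S/(K_s+S) = 0.404 × 6.05 × 12.4 / (43.0 + 12.4) = 0.5471 d⁻¹.
θ_c = 1/(μ − k_d) = 1/(0.5471 − 0.0782) = 1/0.4689 = 2.133 d.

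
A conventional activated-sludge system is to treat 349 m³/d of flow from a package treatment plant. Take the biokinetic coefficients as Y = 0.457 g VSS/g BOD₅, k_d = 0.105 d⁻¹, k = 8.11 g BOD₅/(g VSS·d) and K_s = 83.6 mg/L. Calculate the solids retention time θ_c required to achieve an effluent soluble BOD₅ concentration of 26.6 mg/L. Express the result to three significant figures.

θ_c ≈ 1.27 d

Specific growth rate at S = 26.6 mg/L: μ = YkS/(K_s+S) = 0.457·8.11·26.6/(83.6+26.6) = 0.8946 d⁻¹.
Then 1/θ_c = μ − k_d = 0.8946 − 0.105 = 0.7896 d⁻¹, giving θ_c = 1.266 d.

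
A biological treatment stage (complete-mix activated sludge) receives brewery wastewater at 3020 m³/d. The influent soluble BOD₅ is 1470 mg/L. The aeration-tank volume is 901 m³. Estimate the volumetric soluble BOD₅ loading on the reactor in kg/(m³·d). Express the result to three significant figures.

L_v ≈ 4.93 kg soluble BOD₅/(m³·d)

L_v = Q S₀ / V = 3020 × 1470 × 10⁻³ / 901.0 = 4.927 kg/(m³·d).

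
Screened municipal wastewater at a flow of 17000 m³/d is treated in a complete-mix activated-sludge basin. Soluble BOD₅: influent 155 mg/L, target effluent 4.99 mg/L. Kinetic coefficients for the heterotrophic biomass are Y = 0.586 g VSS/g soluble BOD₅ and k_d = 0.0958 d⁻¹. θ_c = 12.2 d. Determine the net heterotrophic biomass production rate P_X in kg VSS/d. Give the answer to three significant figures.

Observed yield with endogenous decay: Y_obs = Y / (1 + k_d·θ_c) = 0.586 / (1 + 0.0958 × 12.2) = 0.586 / 2.169 = 0.2702 g VSS/g soluble BOD₅.
Mass of soluble BOD₅ removed per day: Q(S₀ − S) = 17000 × 150.0 g/m³ = 2550 kg/d.
So the net sludge growth is P_X = 0.2702 × 2550 = 689.1 kg VSS/d.

P_X ≈ 689 kg VSS/d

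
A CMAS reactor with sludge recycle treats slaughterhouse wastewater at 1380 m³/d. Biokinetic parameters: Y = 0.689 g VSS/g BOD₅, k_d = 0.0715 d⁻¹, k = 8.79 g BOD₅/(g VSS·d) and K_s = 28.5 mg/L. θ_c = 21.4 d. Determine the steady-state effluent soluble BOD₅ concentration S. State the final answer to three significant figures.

Effluent substrate depends only on kinetics and SRT: S = K_s(1 + k_d θ_c) / [θ_c(Yk − k_d) − 1] = 28.5 × (1 + 0.0715 × 21.4) / [21.4 × (0.689 × 8.79 − 0.0715) − 1] = 72.11 / 127.1 = 0.5674 mg/L.

S ≈ 0.567 mg/L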